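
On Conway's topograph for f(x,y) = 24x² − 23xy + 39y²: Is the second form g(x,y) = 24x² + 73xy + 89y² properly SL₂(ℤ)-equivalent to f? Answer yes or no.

D₁ = -3215, D₂ = -3215
f: reduced (well bottom): (24,-23,39) with a≤c, −a<b≤a
g: translate: b→-23 (≡73 mod 48), so (24,73,89)→(24,-23,39)
g: reduced (well bottom): (24,-23,39) with a≤c, −a<b≤a
reduced forms (24, -23, 39) vs (24, -23, 39) ⇒ equivalent

yes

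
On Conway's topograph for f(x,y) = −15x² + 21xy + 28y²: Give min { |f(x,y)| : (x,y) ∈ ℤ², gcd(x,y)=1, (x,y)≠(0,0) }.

river: ρ → (28,35,-8)
river: ρ → (-8,45,3)
river: ρ → (3,45,-8)
river: ρ → (-8,35,28)
river: ρ → (28,21,-15)
river: ρ → (-15,39,10)
river: ρ → (10,41,-11)
river: ρ → (-11,25,34)
river: ρ → (34,43,-2)
river: ρ → (-2,45,12)
river: ρ → (12,27,-29)
river: ρ → (-29,31,10)
river: ρ → (10,29,-32)
river: ρ → (-32,35,7)
river: ρ → (7,35,-32)
river: ρ → (-32,29,10)
river: ρ → (10,31,-29)
river: ρ → (-29,27,12)
river: ρ → (12,45,-2)
river: ρ → (-2,43,34)
river: ρ → (34,25,-11)
river: ρ → (-11,41,10)
river: ρ → (10,39,-15)
river: ρ → (-15,21,28)
closes: descent 0, river 24
min |a| on river = 2

2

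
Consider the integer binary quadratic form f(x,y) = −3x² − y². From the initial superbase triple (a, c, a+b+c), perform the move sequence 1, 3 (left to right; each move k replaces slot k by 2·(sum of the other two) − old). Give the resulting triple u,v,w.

start (-3,-1,-4) = (f(1,0),f(0,1),f(1,1))
replace slot 1: 2·((-1)+(-4)) − (-3) = -7 → (-7,-1,-4)
replace slot 3: 2·((-7)+(-1)) − (-4) = -12 → (-7,-1,-12)

-7,-1,-12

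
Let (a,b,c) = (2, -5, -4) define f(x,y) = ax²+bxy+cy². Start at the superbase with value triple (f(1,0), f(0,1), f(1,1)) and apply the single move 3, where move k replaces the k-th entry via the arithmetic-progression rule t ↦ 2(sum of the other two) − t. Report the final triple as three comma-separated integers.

start (2,-4,-7) = (f(1,0),f(0,1),f(1,1))
replace slot 3: 2·(2+(-4)) − (-7) = 3 → (2,-4,3)

2,-4,3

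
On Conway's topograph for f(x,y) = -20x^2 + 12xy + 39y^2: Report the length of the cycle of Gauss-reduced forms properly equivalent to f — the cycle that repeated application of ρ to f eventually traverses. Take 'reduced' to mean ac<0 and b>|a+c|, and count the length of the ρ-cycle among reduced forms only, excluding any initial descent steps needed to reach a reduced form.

D = 3264, ⌊√D⌋ = 57
descent: ρ → (39,-12,-20)
descent: ρ → (-20,52,7)  [lands on river]
river: ρ → (7,46,-41)
river: ρ → (-41,36,12)
river: ρ → (12,36,-41)
river: ρ → (-41,46,7)
river: ρ → (7,52,-20)
river: ρ → (-20,28,31)
river: ρ → (31,34,-17)
river: ρ → (-17,34,31)
river: ρ → (31,28,-20)
ρ-cycle length = 10 (tail of 2 descent steps not counted)

10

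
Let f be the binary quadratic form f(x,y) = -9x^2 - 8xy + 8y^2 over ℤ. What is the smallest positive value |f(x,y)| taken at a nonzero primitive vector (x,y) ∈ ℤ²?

descent: ρ → (8,8,-9)  [lands on river]
river: ρ → (-9,10,7)
river: ρ → (7,18,-1)
river: ρ → (-1,18,7)
river: ρ → (7,10,-9)
river: ρ → (-9,8,8)
closes: descent 1, river 6
min |a| on river = 1

1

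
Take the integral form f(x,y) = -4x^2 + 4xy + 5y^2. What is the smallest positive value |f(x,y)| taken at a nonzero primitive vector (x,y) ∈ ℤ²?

river: ρ → (5,6,-3)
river: ρ → (-3,6,5)
river: ρ → (5,4,-4)
river: ρ → (-4,4,5)
closes: descent 0, river 4
min |a| on river = 3

3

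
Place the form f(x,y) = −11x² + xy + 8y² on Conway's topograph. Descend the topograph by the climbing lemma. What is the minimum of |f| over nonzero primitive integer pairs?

descent: ρ → (8,15,-4)  [lands on river]
river: ρ → (-4,17,4)
river: ρ → (4,15,-8)
river: ρ → (-8,17,2)
river: ρ → (2,15,-16)
river: ρ → (-16,17,1)
river: ρ → (1,17,-16)
river: ρ → (-16,15,2)
river: ρ → (2,17,-8)
river: ρ → (-8,15,4)
river: ρ → (4,17,-4)
river: ρ → (-4,15,8)
river: ρ → (8,17,-2)
river: ρ → (-2,15,16)
river: ρ → (16,17,-1)
river: ρ → (-1,17,16)
river: ρ → (16,15,-2)
river: ρ → (-2,17,8)
closes: descent 1, river 18
min |a| on river = 1

1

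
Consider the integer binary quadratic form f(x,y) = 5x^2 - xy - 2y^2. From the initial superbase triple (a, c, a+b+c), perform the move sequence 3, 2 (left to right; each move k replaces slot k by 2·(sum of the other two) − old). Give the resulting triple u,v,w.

start (5,-2,2) = (f(1,0),f(0,1),f(1,1))
replace slot 3: 2·(5+(-2)) − 2 = 4 → (5,-2,4)
replace slot 2: 2·(5+4) − (-2) = 20 → (5,20,4)

5,20,4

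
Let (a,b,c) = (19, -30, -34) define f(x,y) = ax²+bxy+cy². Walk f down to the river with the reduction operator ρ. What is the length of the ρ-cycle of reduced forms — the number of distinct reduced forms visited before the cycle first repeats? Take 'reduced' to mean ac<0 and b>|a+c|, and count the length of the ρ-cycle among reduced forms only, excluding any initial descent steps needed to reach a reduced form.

D = 3484, ⌊√D⌋ = 59
descent: ρ → (-34,30,19)  [lands on river]
river: ρ → (19,46,-18)
river: ρ → (-18,26,39)
river: ρ → (39,52,-5)
river: ρ → (-5,58,6)
river: ρ → (6,50,-41)
river: ρ → (-41,32,15)
river: ρ → (15,58,-2)
river: ρ → (-2,58,15)
river: ρ → (15,32,-41)
river: ρ → (-41,50,6)
river: ρ → (6,58,-5)
river: ρ → (-5,52,39)
river: ρ → (39,26,-18)
river: ρ → (-18,46,19)
river: ρ → (19,30,-34)
river: ρ → (-34,38,15)
river: ρ → (15,52,-13)
river: ρ → (-13,52,15)
river: ρ → (15,38,-34)
ρ-cycle length = 20 (tail of 1 descent step not counted)

20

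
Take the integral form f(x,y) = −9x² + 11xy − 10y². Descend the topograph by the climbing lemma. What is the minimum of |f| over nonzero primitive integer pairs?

translate: b→7 (≡-11 mod 18), so (9,-11,10)→(9,7,8)
flip: (9,7,8)→(8,-7,9)
reduced (well bottom): (8,-7,9) with a≤c, −a<b≤a
well minimum |f| = |-8| = 8 (negative-definite)

8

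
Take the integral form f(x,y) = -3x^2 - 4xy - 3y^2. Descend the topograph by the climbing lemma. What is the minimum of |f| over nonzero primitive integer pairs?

translate: b→-2 (≡4 mod 6), so (3,4,3)→(3,-2,2)
flip: (3,-2,2)→(2,2,3)
reduced (well bottom): (2,2,3) with a≤c, −a<b≤a
well minimum |f| = |-2| = 2 (negative-definite)

2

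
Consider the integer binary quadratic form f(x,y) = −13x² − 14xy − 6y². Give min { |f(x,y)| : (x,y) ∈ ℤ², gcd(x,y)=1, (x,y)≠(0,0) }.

translate: b→-12 (≡14 mod 26), so (13,14,6)→(13,-12,5)
flip: (13,-12,5)→(5,12,13)
translate: b→2 (≡12 mod 10), so (5,12,13)→(5,2,6)
reduced (well bottom): (5,2,6) with a≤c, −a<b≤a
well minimum |f| = |-5| = 5 (negative-definite)

5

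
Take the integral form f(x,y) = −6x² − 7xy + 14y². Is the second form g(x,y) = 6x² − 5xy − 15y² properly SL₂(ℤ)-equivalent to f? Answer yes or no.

D₁ = 385, D₂ = 385
river cycle of f (length 12): (-6, 17, 4), (4, 15, -10), (-10, 5, 9), (9, 13, -6), (-6, 11, 11), (11, 11, -6), (-6, 13, 9), (9, 5, -10), (-10, 15, 4), (4, 17, -6), … (2 more)
river cycle of g (length 12): (6, 19, -1), (-1, 19, 6), (6, 17, -4), (-4, 15, 10), (10, 5, -9), (-9, 13, 6), (6, 11, -11), (-11, 11, 6), (6, 13, -9), (-9, 5, 10), … (2 more)
cycles differ ⇒ inequivalent

no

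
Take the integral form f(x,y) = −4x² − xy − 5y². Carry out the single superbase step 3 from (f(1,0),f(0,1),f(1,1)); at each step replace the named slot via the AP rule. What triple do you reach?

start (-4,-5,-10) = (f(1,0),f(0,1),f(1,1))
replace slot 3: 2·((-4)+(-5)) − (-10) = -8 → (-4,-5,-8)

-4,-5,-8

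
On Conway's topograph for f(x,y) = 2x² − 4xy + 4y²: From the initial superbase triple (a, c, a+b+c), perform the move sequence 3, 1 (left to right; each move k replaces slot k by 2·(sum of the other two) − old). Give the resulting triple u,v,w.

start (2,4,2) = (f(1,0),f(0,1),f(1,1))
replace slot 3: 2·(2+4) − 2 = 10 → (2,4,10)
replace slot 1: 2·(4+10) − 2 = 26 → (26,4,10)

26,4,10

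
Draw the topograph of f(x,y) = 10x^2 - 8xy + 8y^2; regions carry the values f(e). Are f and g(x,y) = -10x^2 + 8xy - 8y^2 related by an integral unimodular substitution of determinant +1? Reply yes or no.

D₁ = -256, D₂ = -256
f: flip: (10,-8,8)→(8,8,10)
f: reduced (well bottom): (8,8,10) with a≤c, −a<b≤a
g is negative-definite; reduce −g:
−g: flip: (10,-8,8)→(8,8,10)
−g: reduced (well bottom): (8,8,10) with a≤c, −a<b≤a
flip sign back: reduced form of g is (-8,-8,-10)
reduced forms (8, 8, 10) vs (-8, -8, -10) ⇒ inequivalent

no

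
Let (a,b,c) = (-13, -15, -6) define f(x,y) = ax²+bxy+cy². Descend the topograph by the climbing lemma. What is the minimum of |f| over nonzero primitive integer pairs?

translate: b→-11 (≡15 mod 26), so (13,15,6)→(13,-11,4)
flip: (13,-11,4)→(4,11,13)
translate: b→3 (≡11 mod 8), so (4,11,13)→(4,3,6)
reduced (well bottom): (4,3,6) with a≤c, −a<b≤a
well minimum |f| = |-4| = 4 (negative-definite)

4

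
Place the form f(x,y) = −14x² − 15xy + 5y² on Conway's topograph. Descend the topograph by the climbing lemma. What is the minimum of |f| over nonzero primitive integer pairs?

descent: ρ → (5,15,-14)  [lands on river]
river: ρ → (-14,13,6)
river: ρ → (6,11,-16)
river: ρ → (-16,21,1)
river: ρ → (1,21,-16)
river: ρ → (-16,11,6)
river: ρ → (6,13,-14)
river: ρ → (-14,15,5)
closes: descent 1, river 8
min |a| on river = 1

1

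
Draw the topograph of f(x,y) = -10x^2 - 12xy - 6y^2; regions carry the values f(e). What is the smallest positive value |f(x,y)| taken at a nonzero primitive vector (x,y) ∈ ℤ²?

translate: b→-8 (≡12 mod 20), so (10,12,6)→(10,-8,4)
flip: (10,-8,4)→(4,8,10)
translate: b→0 (≡8 mod 8), so (4,8,10)→(4,0,6)
reduced (well bottom): (4,0,6) with a≤c, −a<b≤a
well minimum |f| = |-4| = 4 (negative-definite)

4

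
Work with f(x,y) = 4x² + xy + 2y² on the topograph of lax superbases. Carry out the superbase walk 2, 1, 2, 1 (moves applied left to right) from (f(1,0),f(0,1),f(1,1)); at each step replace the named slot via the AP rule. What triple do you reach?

start (4,2,7) = (f(1,0),f(0,1),f(1,1))
replace slot 2: 2·(4+7) − 2 = 20 → (4,20,7)
replace slot 1: 2·(20+7) − 4 = 50 → (50,20,7)
replace slot 2: 2·(50+7) − 20 = 94 → (50,94,7)
replace slot 1: 2·(94+7) − 50 = 152 → (152,94,7)

152,94,7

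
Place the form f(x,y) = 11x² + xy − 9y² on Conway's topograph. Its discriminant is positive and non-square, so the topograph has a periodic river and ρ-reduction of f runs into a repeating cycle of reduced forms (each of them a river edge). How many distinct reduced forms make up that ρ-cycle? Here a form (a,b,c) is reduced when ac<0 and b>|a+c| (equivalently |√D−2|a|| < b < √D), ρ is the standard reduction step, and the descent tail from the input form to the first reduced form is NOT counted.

D = 397, ⌊√D⌋ = 19
descent: ρ → (-9,17,3)  [lands on river]
river: ρ → (3,19,-3)
river: ρ → (-3,17,9)
river: ρ → (9,19,-1)
river: ρ → (-1,19,9)
river: ρ → (9,17,-3)
river: ρ → (-3,19,3)
river: ρ → (3,17,-9)
river: ρ → (-9,19,1)
river: ρ → (1,19,-9)
ρ-cycle length = 10 (tail of 1 descent step not counted)

10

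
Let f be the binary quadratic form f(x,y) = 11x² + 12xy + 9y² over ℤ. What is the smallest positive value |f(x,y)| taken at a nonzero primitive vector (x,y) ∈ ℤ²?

translate: b→-10 (≡12 mod 22), so (11,12,9)→(11,-10,8)
flip: (11,-10,8)→(8,10,11)
translate: b→-6 (≡10 mod 16), so (8,10,11)→(8,-6,9)
reduced (well bottom): (8,-6,9) with a≤c, −a<b≤a
well minimum = a = 8

8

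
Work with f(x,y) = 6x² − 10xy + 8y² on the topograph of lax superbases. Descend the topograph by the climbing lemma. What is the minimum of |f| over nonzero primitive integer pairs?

translate: b→2 (≡-10 mod 12), so (6,-10,8)→(6,2,4)
flip: (6,2,4)→(4,-2,6)
reduced (well bottom): (4,-2,6) with a≤c, −a<b≤a
well minimum = a = 4

4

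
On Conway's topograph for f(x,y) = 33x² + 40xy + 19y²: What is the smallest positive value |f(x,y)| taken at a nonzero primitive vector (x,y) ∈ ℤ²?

translate: b→-26 (≡40 mod 66), so (33,40,19)→(33,-26,12)
flip: (33,-26,12)→(12,26,33)
translate: b→2 (≡26 mod 24), so (12,26,33)→(12,2,19)
reduced (well bottom): (12,2,19) with a≤c, −a<b≤a
well minimum = a = 12

12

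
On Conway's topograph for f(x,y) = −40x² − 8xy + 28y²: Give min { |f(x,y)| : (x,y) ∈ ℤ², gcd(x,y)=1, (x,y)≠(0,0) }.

descent: ρ → (28,64,-4)  [lands on river]
river: ρ → (-4,64,28)
river: ρ → (28,48,-20)
river: ρ → (-20,32,44)
river: ρ → (44,56,-8)
river: ρ → (-8,56,44)
river: ρ → (44,32,-20)
river: ρ → (-20,48,28)
closes: descent 1, river 8
min |a| on river = 4

4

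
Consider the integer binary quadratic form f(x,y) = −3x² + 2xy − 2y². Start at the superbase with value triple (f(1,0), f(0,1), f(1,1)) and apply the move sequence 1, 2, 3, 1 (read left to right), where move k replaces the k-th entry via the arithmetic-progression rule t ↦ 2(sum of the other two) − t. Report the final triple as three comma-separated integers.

start (-3,-2,-3) = (f(1,0),f(0,1),f(1,1))
replace slot 1: 2·((-2)+(-3)) − (-3) = -7 → (-7,-2,-3)
replace slot 2: 2·((-7)+(-3)) − (-2) = -18 → (-7,-18,-3)
replace slot 3: 2·((-7)+(-18)) − (-3) = -47 → (-7,-18,-47)
replace slot 1: 2·((-18)+(-47)) − (-7) = -123 → (-123,-18,-47)

-123,-18,-47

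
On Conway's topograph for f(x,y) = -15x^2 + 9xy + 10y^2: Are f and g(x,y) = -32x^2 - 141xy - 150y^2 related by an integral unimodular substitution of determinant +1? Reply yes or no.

D₁ = 681, D₂ = 681
river cycle of f (length 32): (10, 11, -14), (-14, 17, 7), (7, 25, -2), (-2, 23, 19), (19, 15, -6), (-6, 21, 10), (10, 19, -8), (-8, 13, 16), (16, 19, -5), (-5, 21, 12), … (22 more)
river cycle of g (length 32): (4, 21, -15), (-15, 9, 10), (10, 11, -14), (-14, 17, 7), (7, 25, -2), (-2, 23, 19), (19, 15, -6), (-6, 21, 10), (10, 19, -8), (-8, 13, 16), … (22 more)
cycles coincide ⇒ equivalent

yes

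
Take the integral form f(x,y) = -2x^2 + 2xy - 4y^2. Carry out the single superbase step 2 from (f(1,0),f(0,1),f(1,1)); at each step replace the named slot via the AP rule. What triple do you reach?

start (-2,-4,-4) = (f(1,0),f(0,1),f(1,1))
replace slot 2: 2·((-2)+(-4)) − (-4) = -8 → (-2,-8,-4)

-2,-8,-4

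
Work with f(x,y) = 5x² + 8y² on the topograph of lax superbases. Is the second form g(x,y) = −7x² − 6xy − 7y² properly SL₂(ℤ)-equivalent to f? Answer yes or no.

D₁ = -160, D₂ = -160
f: reduced (well bottom): (5,0,8) with a≤c, −a<b≤a
g is negative-definite; reduce −g:
−g: reduced (well bottom): (7,6,7) with a≤c, −a<b≤a
flip sign back: reduced form of g is (-7,-6,-7)
reduced forms (5, 0, 8) vs (-7, -6, -7) ⇒ inequivalent

no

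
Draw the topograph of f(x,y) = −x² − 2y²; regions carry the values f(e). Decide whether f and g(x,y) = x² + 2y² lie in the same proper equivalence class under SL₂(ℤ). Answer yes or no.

D₁ = -8, D₂ = -8
f is negative-definite; reduce −f:
−f: reduced (well bottom): (1,0,2) with a≤c, −a<b≤a
flip sign back: reduced form of f is (-1,0,-2)
g: reduced (well bottom): (1,0,2) with a≤c, −a<b≤a
reduced forms (-1, 0, -2) vs (1, 0, 2) ⇒ inequivalent

no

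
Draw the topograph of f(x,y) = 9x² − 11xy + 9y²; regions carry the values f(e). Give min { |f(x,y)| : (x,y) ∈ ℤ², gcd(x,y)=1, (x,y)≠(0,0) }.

translate: b→7 (≡-11 mod 18), so (9,-11,9)→(9,7,7)
flip: (9,7,7)→(7,-7,9)
translate: b→7 (≡-7 mod 14), so (7,-7,9)→(7,7,9)
reduced (well bottom): (7,7,9) with a≤c, −a<b≤a
well minimum = a = 7

7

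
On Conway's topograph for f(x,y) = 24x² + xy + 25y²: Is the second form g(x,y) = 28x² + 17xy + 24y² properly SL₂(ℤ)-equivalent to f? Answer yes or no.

D₁ = -2399, D₂ = -2399
f: reduced (well bottom): (24,1,25) with a≤c, −a<b≤a
g: flip: (28,17,24)→(24,-17,28)
g: reduced (well bottom): (24,-17,28) with a≤c, −a<b≤a
reduced forms (24, 1, 25) vs (24, -17, 28) ⇒ inequivalent

no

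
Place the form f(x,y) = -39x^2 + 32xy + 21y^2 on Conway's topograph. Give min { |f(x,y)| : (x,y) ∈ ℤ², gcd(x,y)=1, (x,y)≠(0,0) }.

river: ρ → (21,52,-19)
river: ρ → (-19,62,6)
river: ρ → (6,58,-39)
river: ρ → (-39,20,25)
river: ρ → (25,30,-34)
river: ρ → (-34,38,21)
river: ρ → (21,46,-26)
river: ρ → (-26,58,9)
river: ρ → (9,50,-50)
river: ρ → (-50,50,9)
river: ρ → (9,58,-26)
river: ρ → (-26,46,21)
river: ρ → (21,38,-34)
river: ρ → (-34,30,25)
river: ρ → (25,20,-39)
river: ρ → (-39,58,6)
river: ρ → (6,62,-19)
river: ρ → (-19,52,21)
river: ρ → (21,32,-39)
river: ρ → (-39,46,14)
river: ρ → (14,38,-51)
river: ρ → (-51,64,1)
river: ρ → (1,64,-51)
river: ρ → (-51,38,14)
river: ρ → (14,46,-39)
river: ρ → (-39,32,21)
closes: descent 0, river 26
min |a| on river = 1

1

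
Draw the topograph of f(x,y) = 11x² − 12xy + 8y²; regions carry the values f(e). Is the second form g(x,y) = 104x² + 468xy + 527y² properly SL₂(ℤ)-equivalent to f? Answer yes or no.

D₁ = -208, D₂ = -208
f: translate: b→10 (≡-12 mod 22), so (11,-12,8)→(11,10,7)
f: flip: (11,10,7)→(7,-10,11)
f: translate: b→4 (≡-10 mod 14), so (7,-10,11)→(7,4,8)
f: reduced (well bottom): (7,4,8) with a≤c, −a<b≤a
g: translate: b→52 (≡468 mod 208), so (104,468,527)→(104,52,7)
g: flip: (104,52,7)→(7,-52,104)
g: translate: b→4 (≡-52 mod 14), so (7,-52,104)→(7,4,8)
g: reduced (well bottom): (7,4,8) with a≤c, −a<b≤a
reduced forms (7, 4, 8) vs (7, 4, 8) ⇒ equivalent

yes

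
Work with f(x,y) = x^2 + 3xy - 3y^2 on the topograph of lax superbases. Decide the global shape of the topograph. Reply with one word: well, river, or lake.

D = b²−4ac = 3² − 4·1·(-3) = 21
D > 0 non-square ⇒ indefinite ⇒ periodic river

river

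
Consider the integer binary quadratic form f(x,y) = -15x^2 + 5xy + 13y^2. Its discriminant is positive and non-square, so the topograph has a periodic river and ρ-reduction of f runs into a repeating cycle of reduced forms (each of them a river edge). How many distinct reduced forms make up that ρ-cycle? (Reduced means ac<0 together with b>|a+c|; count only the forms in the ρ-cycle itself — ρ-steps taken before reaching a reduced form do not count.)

D = 805, ⌊√D⌋ = 28
river: ρ → (13,21,-7)
river: ρ → (-7,21,13)
river: ρ → (13,5,-15)
river: ρ → (-15,25,3)
river: ρ → (3,23,-23)
river: ρ → (-23,23,3)
river: ρ → (3,25,-15)
river: ρ → (-15,5,13)
ρ-cycle length = 8 (tail of 0 descent steps not counted)

8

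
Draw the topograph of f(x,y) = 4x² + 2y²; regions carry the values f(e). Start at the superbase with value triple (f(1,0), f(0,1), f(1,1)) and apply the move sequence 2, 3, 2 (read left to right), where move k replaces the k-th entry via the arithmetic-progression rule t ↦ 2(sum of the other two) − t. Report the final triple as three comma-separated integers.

start (4,2,6) = (f(1,0),f(0,1),f(1,1))
replace slot 2: 2·(4+6) − 2 = 18 → (4,18,6)
replace slot 3: 2·(4+18) − 6 = 38 → (4,18,38)
replace slot 2: 2·(4+38) − 18 = 66 → (4,66,38)

4,66,38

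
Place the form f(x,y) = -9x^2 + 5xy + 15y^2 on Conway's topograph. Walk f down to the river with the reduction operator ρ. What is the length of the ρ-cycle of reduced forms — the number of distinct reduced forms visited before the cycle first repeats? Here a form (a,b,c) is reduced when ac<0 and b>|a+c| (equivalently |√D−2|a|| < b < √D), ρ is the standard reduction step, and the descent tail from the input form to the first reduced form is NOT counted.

D = 565, ⌊√D⌋ = 23
descent: ρ → (15,-5,-9)
descent: ρ → (-9,23,1)  [lands on river]
river: ρ → (1,23,-9)
river: ρ → (-9,13,11)
river: ρ → (11,9,-11)
river: ρ → (-11,13,9)
river: ρ → (9,23,-1)
river: ρ → (-1,23,9)
river: ρ → (9,13,-11)
river: ρ → (-11,9,11)
river: ρ → (11,13,-9)
ρ-cycle length = 10 (tail of 2 descent steps not counted)

10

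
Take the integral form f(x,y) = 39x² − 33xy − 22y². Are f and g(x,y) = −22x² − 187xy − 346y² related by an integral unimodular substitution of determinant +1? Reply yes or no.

D₁ = 4521, D₂ = 4521
river cycle of f (length 34): (-22, 33, 39), (39, 45, -16), (-16, 51, 30), (30, 9, -37), (-37, 65, 2), (2, 67, -4), (-4, 61, 50), (50, 39, -15), (-15, 51, 32), (32, 13, -34), … (24 more)
river cycle of g (length 34): (-22, 33, 39), (39, 45, -16), (-16, 51, 30), (30, 9, -37), (-37, 65, 2), (2, 67, -4), (-4, 61, 50), (50, 39, -15), (-15, 51, 32), (32, 13, -34), … (24 more)
cycles coincide ⇒ equivalent

yes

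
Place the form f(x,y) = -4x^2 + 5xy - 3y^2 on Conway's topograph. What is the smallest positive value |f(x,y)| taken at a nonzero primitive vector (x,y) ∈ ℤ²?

translate: b→3 (≡-5 mod 8), so (4,-5,3)→(4,3,2)
flip: (4,3,2)→(2,-3,4)
translate: b→1 (≡-3 mod 4), so (2,-3,4)→(2,1,3)
reduced (well bottom): (2,1,3) with a≤c, −a<b≤a
well minimum |f| = |-2| = 2 (negative-definite)

2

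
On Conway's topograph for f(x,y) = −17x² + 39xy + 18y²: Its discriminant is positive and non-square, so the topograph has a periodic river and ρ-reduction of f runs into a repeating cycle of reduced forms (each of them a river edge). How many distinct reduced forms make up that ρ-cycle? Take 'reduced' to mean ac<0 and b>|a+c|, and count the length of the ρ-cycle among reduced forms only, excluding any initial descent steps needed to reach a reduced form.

D = 2745, ⌊√D⌋ = 52
river: ρ → (18,33,-23)
river: ρ → (-23,13,28)
river: ρ → (28,43,-8)
river: ρ → (-8,37,43)
river: ρ → (43,49,-2)
river: ρ → (-2,51,18)
river: ρ → (18,21,-32)
river: ρ → (-32,43,7)
river: ρ → (7,41,-38)
river: ρ → (-38,35,10)
river: ρ → (10,45,-18)
river: ρ → (-18,27,28)
river: ρ → (28,29,-17)
river: ρ → (-17,39,18)
ρ-cycle length = 14 (tail of 0 descent steps not counted)

14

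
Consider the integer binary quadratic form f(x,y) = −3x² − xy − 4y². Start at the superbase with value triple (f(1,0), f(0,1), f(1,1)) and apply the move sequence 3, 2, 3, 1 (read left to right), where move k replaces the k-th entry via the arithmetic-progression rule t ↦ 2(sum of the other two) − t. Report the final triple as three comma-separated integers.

start (-3,-4,-8) = (f(1,0),f(0,1),f(1,1))
replace slot 3: 2·((-3)+(-4)) − (-8) = -6 → (-3,-4,-6)
replace slot 2: 2·((-3)+(-6)) − (-4) = -14 → (-3,-14,-6)
replace slot 3: 2·((-3)+(-14)) − (-6) = -28 → (-3,-14,-28)
replace slot 1: 2·((-14)+(-28)) − (-3) = -81 → (-81,-14,-28)

-81,-14,-28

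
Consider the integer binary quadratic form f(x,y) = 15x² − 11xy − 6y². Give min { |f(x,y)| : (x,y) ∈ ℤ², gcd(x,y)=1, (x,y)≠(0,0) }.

descent: ρ → (-6,11,15)  [lands on river]
river: ρ → (15,19,-2)
river: ρ → (-2,21,5)
river: ρ → (5,19,-6)
river: ρ → (-6,17,8)
river: ρ → (8,15,-8)
river: ρ → (-8,17,6)
river: ρ → (6,19,-5)
river: ρ → (-5,21,2)
river: ρ → (2,19,-15)
river: ρ → (-15,11,6)
river: ρ → (6,13,-13)
river: ρ → (-13,13,6)
river: ρ → (6,11,-15)
river: ρ → (-15,19,2)
river: ρ → (2,21,-5)
river: ρ → (-5,19,6)
river: ρ → (6,17,-8)
river: ρ → (-8,15,8)
river: ρ → (8,17,-6)
river: ρ → (-6,19,5)
river: ρ → (5,21,-2)
river: ρ → (-2,19,15)
river: ρ → (15,11,-6)
river: ρ → (-6,13,13)
river: ρ → (13,13,-6)
closes: descent 1, river 26
min |a| on river = 2

2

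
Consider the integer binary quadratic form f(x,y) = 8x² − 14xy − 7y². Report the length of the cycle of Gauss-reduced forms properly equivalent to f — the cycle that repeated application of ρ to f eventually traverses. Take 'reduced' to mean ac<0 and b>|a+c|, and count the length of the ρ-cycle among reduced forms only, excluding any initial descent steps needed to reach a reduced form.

D = 420, ⌊√D⌋ = 20
descent: ρ → (-7,14,8)  [lands on river]
river: ρ → (8,18,-3)
river: ρ → (-3,18,8)
river: ρ → (8,14,-7)
ρ-cycle length = 4 (tail of 1 descent step not counted)

4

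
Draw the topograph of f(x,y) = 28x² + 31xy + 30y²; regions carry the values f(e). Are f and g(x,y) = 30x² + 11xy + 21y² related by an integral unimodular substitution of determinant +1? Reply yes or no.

D₁ = -2399, D₂ = -2399
f: translate: b→-25 (≡31 mod 56), so (28,31,30)→(28,-25,27)
f: flip: (28,-25,27)→(27,25,28)
f: reduced (well bottom): (27,25,28) with a≤c, −a<b≤a
g: flip: (30,11,21)→(21,-11,30)
g: reduced (well bottom): (21,-11,30) with a≤c, −a<b≤a
reduced forms (27, 25, 28) vs (21, -11, 30) ⇒ inequivalent

no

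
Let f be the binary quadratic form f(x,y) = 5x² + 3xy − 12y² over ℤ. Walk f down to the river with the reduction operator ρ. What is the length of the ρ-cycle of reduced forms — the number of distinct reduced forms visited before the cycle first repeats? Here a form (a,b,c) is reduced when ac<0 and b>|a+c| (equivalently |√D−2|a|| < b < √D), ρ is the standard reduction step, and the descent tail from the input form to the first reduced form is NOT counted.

D = 249, ⌊√D⌋ = 15
descent: ρ → (-12,-3,5)
descent: ρ → (5,13,-4)  [lands on river]
river: ρ → (-4,11,8)
river: ρ → (8,5,-7)
river: ρ → (-7,9,6)
river: ρ → (6,15,-1)
river: ρ → (-1,15,6)
river: ρ → (6,9,-7)
river: ρ → (-7,5,8)
river: ρ → (8,11,-4)
river: ρ → (-4,13,5)
river: ρ → (5,7,-10)
river: ρ → (-10,13,2)
river: ρ → (2,15,-3)
river: ρ → (-3,15,2)
river: ρ → (2,13,-10)
river: ρ → (-10,7,5)
ρ-cycle length = 16 (tail of 2 descent steps not counted)

16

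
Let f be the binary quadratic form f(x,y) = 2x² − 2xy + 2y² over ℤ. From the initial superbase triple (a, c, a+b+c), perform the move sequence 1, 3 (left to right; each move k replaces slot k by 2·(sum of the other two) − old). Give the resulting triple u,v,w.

start (2,2,2) = (f(1,0),f(0,1),f(1,1))
replace slot 1: 2·(2+2) − 2 = 6 → (6,2,2)
replace slot 3: 2·(6+2) − 2 = 14 → (6,2,14)

6,2,14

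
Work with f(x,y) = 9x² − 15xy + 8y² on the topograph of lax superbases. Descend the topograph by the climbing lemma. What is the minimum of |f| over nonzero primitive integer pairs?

translate: b→3 (≡-15 mod 18), so (9,-15,8)→(9,3,2)
flip: (9,3,2)→(2,-3,9)
translate: b→1 (≡-3 mod 4), so (2,-3,9)→(2,1,8)
reduced (well bottom): (2,1,8) with a≤c, −a<b≤a
well minimum = a = 2

2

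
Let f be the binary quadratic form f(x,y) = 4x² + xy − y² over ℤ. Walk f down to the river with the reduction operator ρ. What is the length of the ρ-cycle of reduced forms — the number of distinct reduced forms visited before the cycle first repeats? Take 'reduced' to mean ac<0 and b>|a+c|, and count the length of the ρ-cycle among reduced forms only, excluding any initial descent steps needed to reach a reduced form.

D = 17, ⌊√D⌋ = 4
descent: ρ → (-1,3,2)  [lands on river]
river: ρ → (2,1,-2)
river: ρ → (-2,3,1)
river: ρ → (1,3,-2)
river: ρ → (-2,1,2)
river: ρ → (2,3,-1)
ρ-cycle length = 6 (tail of 1 descent step not counted)

6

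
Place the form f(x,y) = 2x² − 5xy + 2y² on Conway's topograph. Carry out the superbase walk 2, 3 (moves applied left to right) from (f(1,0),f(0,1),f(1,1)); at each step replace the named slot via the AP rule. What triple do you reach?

start (2,2,-1) = (f(1,0),f(0,1),f(1,1))
replace slot 2: 2·(2+(-1)) − 2 = 0 → (2,0,-1)
replace slot 3: 2·(2+0) − (-1) = 5 → (2,0,5)

2,0,5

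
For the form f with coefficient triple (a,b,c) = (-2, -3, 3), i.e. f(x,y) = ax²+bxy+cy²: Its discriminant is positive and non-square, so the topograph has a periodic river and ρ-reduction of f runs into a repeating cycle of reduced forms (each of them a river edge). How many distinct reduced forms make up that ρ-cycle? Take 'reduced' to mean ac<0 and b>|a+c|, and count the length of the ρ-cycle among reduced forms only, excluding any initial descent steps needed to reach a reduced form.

D = 33, ⌊√D⌋ = 5
descent: ρ → (3,3,-2)  [lands on river]
river: ρ → (-2,5,1)
river: ρ → (1,5,-2)
river: ρ → (-2,3,3)
ρ-cycle length = 4 (tail of 1 descent step not counted)

4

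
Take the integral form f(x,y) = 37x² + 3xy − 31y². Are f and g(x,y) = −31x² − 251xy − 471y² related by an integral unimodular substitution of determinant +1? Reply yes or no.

D₁ = 4597, D₂ = 4597
river cycle of f (length 6): (-31, 59, 9), (9, 67, -3), (-3, 65, 31), (31, 59, -9), (-9, 67, 3), (3, 65, -31)
river cycle of g (length 6): (-31, 59, 9), (9, 67, -3), (-3, 65, 31), (31, 59, -9), (-9, 67, 3), (3, 65, -31)
cycles coincide ⇒ equivalent

yes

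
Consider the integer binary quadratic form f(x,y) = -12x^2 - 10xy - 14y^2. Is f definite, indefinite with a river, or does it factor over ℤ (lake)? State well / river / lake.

D = b²−4ac = (-10)² − 4·(-12)·(-14) = -572
D < 0 ⇒ definite ⇒ every region one sign ⇒ single well

well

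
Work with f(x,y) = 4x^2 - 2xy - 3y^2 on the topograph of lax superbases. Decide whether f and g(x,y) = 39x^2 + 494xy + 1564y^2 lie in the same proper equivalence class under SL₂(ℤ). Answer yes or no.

D₁ = 52, D₂ = 52
river cycle of f (length 10): (-3, 2, 4), (4, 6, -1), (-1, 6, 4), (4, 2, -3), (-3, 4, 3), (3, 2, -4), (-4, 6, 1), (1, 6, -4), (-4, 2, 3), (3, 4, -3)
river cycle of g (length 10): (4, 6, -1), (-1, 6, 4), (4, 2, -3), (-3, 4, 3), (3, 2, -4), (-4, 6, 1), (1, 6, -4), (-4, 2, 3), (3, 4, -3), (-3, 2, 4)
cycles coincide ⇒ equivalent

yes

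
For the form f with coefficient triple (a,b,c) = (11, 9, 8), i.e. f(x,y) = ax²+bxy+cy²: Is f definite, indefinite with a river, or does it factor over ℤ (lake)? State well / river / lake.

D = b²−4ac = 9² − 4·11·8 = -271
D < 0 ⇒ definite ⇒ every region one sign ⇒ single well

well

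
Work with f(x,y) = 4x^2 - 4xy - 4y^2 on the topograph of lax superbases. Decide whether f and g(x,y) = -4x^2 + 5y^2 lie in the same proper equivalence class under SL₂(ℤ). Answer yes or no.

D₁ = 80, D₂ = 80
river cycle of f (length 2): (-4, 4, 4), (4, 4, -4)
river cycle of g (length 2): (-4, 8, 1), (1, 8, -4)
cycles differ ⇒ inequivalent

no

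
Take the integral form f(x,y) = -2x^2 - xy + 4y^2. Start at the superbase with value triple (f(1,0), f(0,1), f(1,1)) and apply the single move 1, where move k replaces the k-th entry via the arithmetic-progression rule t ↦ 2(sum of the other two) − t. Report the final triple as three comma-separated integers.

start (-2,4,1) = (f(1,0),f(0,1),f(1,1))
replace slot 1: 2·(4+1) − (-2) = 12 → (12,4,1)

12,4,1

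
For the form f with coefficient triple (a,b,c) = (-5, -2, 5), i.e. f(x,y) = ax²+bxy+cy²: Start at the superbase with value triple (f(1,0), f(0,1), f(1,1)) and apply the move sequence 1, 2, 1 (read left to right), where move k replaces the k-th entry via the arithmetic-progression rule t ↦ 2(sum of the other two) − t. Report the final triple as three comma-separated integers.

start (-5,5,-2) = (f(1,0),f(0,1),f(1,1))
replace slot 1: 2·(5+(-2)) − (-5) = 11 → (11,5,-2)
replace slot 2: 2·(11+(-2)) − 5 = 13 → (11,13,-2)
replace slot 1: 2·(13+(-2)) − 11 = 11 → (11,13,-2)

11,13,-2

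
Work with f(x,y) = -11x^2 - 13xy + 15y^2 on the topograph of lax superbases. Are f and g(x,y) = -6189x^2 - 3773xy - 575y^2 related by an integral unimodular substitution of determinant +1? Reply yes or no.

D₁ = 829, D₂ = 829
river cycle of f (length 38): (15, 13, -11), (-11, 9, 17), (17, 25, -3), (-3, 23, 25), (25, 27, -1), (-1, 27, 25), (25, 23, -3), (-3, 25, 17), (17, 9, -11), (-11, 13, 15), … (28 more)
river cycle of g (length 38): (-3, 23, 25), (25, 27, -1), (-1, 27, 25), (25, 23, -3), (-3, 25, 17), (17, 9, -11), (-11, 13, 15), (15, 17, -9), (-9, 19, 13), (13, 7, -15), … (28 more)
cycles coincide ⇒ equivalent

yes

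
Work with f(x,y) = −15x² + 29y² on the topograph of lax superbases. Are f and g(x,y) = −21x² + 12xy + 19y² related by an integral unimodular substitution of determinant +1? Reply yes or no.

D₁ = 1740, D₂ = 1740
river cycle of f (length 8): (-15, 30, 14), (14, 26, -19), (-19, 12, 21), (21, 30, -10), (-10, 30, 21), (21, 12, -19), (-19, 26, 14), (14, 30, -15)
river cycle of g (length 8): (19, 26, -14), (-14, 30, 15), (15, 30, -14), (-14, 26, 19), (19, 12, -21), (-21, 30, 10), (10, 30, -21), (-21, 12, 19)
cycles differ ⇒ inequivalent

no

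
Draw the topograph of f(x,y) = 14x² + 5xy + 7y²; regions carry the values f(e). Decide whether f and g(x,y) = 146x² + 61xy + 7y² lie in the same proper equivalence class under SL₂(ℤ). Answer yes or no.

D₁ = -367, D₂ = -367
f: flip: (14,5,7)→(7,-5,14)
f: reduced (well bottom): (7,-5,14) with a≤c, −a<b≤a
g: flip: (146,61,7)→(7,-61,146)
g: translate: b→-5 (≡-61 mod 14), so (7,-61,146)→(7,-5,14)
g: reduced (well bottom): (7,-5,14) with a≤c, −a<b≤a
reduced forms (7, -5, 14) vs (7, -5, 14) ⇒ equivalent

yes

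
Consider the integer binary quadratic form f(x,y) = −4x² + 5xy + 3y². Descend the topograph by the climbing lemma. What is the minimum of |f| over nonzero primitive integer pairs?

river: ρ → (3,7,-2)
river: ρ → (-2,5,6)
river: ρ → (6,7,-1)
river: ρ → (-1,7,6)
river: ρ → (6,5,-2)
river: ρ → (-2,7,3)
river: ρ → (3,5,-4)
river: ρ → (-4,3,4)
river: ρ → (4,5,-3)
river: ρ → (-3,7,2)
river: ρ → (2,5,-6)
river: ρ → (-6,7,1)
river: ρ → (1,7,-6)
river: ρ → (-6,5,2)
river: ρ → (2,7,-3)
river: ρ → (-3,5,4)
river: ρ → (4,3,-4)
river: ρ → (-4,5,3)
closes: descent 0, river 18
min |a| on river = 1

1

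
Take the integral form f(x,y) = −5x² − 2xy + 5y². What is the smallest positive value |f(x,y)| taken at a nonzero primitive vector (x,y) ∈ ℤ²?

descent: ρ → (5,2,-5)  [lands on river]
river: ρ → (-5,8,2)
river: ρ → (2,8,-5)
river: ρ → (-5,2,5)
river: ρ → (5,8,-2)
river: ρ → (-2,8,5)
closes: descent 1, river 6
min |a| on river = 2

2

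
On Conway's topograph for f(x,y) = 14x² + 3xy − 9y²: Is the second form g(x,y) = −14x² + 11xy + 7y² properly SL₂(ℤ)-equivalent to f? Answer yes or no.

D₁ = 513, D₂ = 513
river cycle of f (length 16): (-9, 15, 8), (8, 17, -7), (-7, 11, 14), (14, 17, -4), (-4, 15, 18), (18, 21, -1), (-1, 21, 18), (18, 15, -4), (-4, 17, 14), (14, 11, -7), … (6 more)
river cycle of g (length 16): (7, 17, -8), (-8, 15, 9), (9, 21, -2), (-2, 19, 19), (19, 19, -2), (-2, 21, 9), (9, 15, -8), (-8, 17, 7), (7, 11, -14), (-14, 17, 4), … (6 more)
cycles differ ⇒ inequivalent

no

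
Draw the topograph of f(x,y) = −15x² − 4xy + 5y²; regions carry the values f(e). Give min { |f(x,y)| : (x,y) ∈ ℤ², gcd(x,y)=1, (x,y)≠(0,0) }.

descent: ρ → (5,14,-6)  [lands on river]
river: ρ → (-6,10,9)
river: ρ → (9,8,-7)
river: ρ → (-7,6,10)
river: ρ → (10,14,-3)
river: ρ → (-3,16,5)
closes: descent 1, river 6
min |a| on river = 3

3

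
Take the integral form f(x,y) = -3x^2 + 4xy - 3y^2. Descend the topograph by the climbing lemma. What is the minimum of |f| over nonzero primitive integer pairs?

translate: b→2 (≡-4 mod 6), so (3,-4,3)→(3,2,2)
flip: (3,2,2)→(2,-2,3)
translate: b→2 (≡-2 mod 4), so (2,-2,3)→(2,2,3)
reduced (well bottom): (2,2,3) with a≤c, −a<b≤a
well minimum |f| = |-2| = 2 (negative-definite)

2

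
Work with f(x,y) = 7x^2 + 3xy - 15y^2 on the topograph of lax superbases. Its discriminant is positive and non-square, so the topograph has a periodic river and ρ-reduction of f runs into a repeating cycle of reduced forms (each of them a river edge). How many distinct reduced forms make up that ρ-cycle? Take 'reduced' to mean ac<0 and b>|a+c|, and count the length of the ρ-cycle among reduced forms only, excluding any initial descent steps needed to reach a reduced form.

D = 429, ⌊√D⌋ = 20
descent: ρ → (-15,-3,7)
descent: ρ → (7,17,-5)  [lands on river]
river: ρ → (-5,13,13)
river: ρ → (13,13,-5)
river: ρ → (-5,17,7)
river: ρ → (7,11,-11)
river: ρ → (-11,11,7)
ρ-cycle length = 6 (tail of 2 descent steps not counted)

6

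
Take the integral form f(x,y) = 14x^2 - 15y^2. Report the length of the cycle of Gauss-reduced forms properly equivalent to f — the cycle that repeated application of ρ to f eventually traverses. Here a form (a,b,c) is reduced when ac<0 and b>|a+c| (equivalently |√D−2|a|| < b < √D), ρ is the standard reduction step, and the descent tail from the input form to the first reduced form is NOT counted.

D = 840, ⌊√D⌋ = 28
descent: ρ → (-15,0,14)
descent: ρ → (14,28,-1)  [lands on river]
river: ρ → (-1,28,14)
ρ-cycle length = 2 (tail of 2 descent steps not counted)

2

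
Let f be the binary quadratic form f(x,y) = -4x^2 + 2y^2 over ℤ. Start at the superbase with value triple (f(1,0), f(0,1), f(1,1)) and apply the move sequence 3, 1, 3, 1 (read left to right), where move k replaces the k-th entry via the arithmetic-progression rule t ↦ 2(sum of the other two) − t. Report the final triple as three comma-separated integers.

start (-4,2,-2) = (f(1,0),f(0,1),f(1,1))
replace slot 3: 2·((-4)+2) − (-2) = -2 → (-4,2,-2)
replace slot 1: 2·(2+(-2)) − (-4) = 4 → (4,2,-2)
replace slot 3: 2·(4+2) − (-2) = 14 → (4,2,14)
replace slot 1: 2·(2+14) − 4 = 28 → (28,2,14)

28,2,14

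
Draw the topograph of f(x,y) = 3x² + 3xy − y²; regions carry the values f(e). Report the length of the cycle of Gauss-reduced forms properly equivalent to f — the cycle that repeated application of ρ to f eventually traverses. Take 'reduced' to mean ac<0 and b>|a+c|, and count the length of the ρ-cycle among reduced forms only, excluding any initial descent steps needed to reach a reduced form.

D = 21, ⌊√D⌋ = 4
river: ρ → (-1,3,3)
river: ρ → (3,3,-1)
ρ-cycle length = 2 (tail of 0 descent steps not counted)

2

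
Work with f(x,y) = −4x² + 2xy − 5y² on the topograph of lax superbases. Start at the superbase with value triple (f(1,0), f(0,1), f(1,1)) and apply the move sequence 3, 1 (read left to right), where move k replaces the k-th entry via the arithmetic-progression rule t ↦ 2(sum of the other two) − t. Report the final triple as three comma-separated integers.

start (-4,-5,-7) = (f(1,0),f(0,1),f(1,1))
replace slot 3: 2·((-4)+(-5)) − (-7) = -11 → (-4,-5,-11)
replace slot 1: 2·((-5)+(-11)) − (-4) = -28 → (-28,-5,-11)

-28,-5,-11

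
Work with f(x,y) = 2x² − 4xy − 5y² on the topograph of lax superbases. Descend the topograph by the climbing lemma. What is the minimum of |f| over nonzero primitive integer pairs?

descent: ρ → (-5,4,2)  [lands on river]
river: ρ → (2,4,-5)
river: ρ → (-5,6,1)
river: ρ → (1,6,-5)
closes: descent 1, river 4
min |a| on river = 1

1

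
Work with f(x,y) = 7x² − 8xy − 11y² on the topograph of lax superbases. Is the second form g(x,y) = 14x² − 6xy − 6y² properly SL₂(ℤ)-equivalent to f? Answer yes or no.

D₁ = 372, D₂ = 372
river cycle of f (length 10): (-11, 8, 7), (7, 6, -12), (-12, 18, 1), (1, 18, -12), (-12, 6, 7), (7, 8, -11), (-11, 14, 4), (4, 18, -3), (-3, 18, 4), (4, 14, -11)
river cycle of g (length 2): (-6, 18, 2), (2, 18, -6)
cycles differ ⇒ inequivalent

no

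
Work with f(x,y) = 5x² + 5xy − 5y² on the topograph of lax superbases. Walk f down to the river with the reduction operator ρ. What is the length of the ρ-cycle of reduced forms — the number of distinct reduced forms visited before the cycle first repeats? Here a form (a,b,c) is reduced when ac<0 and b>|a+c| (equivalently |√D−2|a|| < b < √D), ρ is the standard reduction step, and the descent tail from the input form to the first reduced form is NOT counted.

D = 125, ⌊√D⌋ = 11
river: ρ → (-5,5,5)
river: ρ → (5,5,-5)
ρ-cycle length = 2 (tail of 0 descent steps not counted)

2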